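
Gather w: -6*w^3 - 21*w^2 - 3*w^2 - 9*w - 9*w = -6*w^3 - 24*w^2 - 18*w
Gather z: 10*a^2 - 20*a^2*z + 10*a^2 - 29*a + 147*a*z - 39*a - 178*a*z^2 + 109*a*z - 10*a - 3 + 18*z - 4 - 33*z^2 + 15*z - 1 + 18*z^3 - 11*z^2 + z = 20*a^2 - 78*a + 18*z^3 + z^2*(-178*a - 44) + z*(-20*a^2 + 256*a + 34) - 8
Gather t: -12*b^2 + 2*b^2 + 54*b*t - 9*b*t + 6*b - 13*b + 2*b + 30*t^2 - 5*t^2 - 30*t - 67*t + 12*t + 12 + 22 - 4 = -10*b^2 - 5*b + 25*t^2 + t*(45*b - 85) + 30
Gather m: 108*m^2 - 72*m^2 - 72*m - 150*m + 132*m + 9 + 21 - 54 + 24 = 36*m^2 - 90*m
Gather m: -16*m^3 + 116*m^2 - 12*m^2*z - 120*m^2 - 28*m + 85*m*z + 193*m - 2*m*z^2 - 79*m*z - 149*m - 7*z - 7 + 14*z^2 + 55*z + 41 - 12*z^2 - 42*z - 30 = -16*m^3 + m^2*(-12*z - 4) + m*(-2*z^2 + 6*z + 16) + 2*z^2 + 6*z + 4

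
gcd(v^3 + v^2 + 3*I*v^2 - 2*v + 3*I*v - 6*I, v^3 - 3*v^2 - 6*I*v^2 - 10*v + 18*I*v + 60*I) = v + 2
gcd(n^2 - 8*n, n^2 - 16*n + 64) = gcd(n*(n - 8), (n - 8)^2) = n - 8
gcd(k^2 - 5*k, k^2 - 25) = k - 5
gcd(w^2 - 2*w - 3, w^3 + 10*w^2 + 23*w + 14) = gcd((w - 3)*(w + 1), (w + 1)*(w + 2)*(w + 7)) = w + 1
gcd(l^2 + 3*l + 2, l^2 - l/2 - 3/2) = l + 1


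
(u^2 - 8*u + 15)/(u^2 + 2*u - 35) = (u - 3)/(u + 7)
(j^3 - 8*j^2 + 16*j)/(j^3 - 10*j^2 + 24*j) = (j - 4)/(j - 6)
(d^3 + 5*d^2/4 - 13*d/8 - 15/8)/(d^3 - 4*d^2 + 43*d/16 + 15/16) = 2*(2*d^2 + 5*d + 3)/(4*d^2 - 11*d - 3)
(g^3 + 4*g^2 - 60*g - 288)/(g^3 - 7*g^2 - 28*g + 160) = (g^2 + 12*g + 36)/(g^2 + g - 20)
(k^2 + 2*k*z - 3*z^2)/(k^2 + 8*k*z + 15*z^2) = (k - z)/(k + 5*z)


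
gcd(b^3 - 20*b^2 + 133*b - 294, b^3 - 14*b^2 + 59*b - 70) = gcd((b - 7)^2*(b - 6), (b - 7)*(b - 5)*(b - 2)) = b - 7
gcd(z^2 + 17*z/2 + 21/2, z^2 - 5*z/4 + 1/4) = 1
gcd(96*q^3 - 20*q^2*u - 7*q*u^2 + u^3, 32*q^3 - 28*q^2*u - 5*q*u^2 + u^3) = 32*q^2 + 4*q*u - u^2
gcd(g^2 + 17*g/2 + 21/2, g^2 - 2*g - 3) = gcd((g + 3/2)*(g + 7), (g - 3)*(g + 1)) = 1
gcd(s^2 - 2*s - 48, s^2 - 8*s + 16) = 1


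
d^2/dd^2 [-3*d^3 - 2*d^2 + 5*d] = -18*d - 4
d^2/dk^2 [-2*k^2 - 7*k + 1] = -4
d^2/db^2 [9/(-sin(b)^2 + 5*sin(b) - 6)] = 9*(4*sin(b)^4 - 15*sin(b)^3 - 5*sin(b)^2 + 60*sin(b) - 38)/(sin(b)^2 - 5*sin(b) + 6)^3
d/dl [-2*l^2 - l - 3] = -4*l - 1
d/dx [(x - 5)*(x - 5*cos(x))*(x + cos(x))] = (5 - x)*(x - 5*cos(x))*(sin(x) - 1) + (x - 5)*(x + cos(x))*(5*sin(x) + 1) + (x - 5*cos(x))*(x + cos(x))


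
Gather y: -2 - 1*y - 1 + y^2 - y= y^2 - 2*y - 3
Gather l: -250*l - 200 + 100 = -250*l - 100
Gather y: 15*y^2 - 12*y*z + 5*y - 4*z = 15*y^2 + y*(5 - 12*z) - 4*z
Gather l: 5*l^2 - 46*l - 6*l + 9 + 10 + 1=5*l^2 - 52*l + 20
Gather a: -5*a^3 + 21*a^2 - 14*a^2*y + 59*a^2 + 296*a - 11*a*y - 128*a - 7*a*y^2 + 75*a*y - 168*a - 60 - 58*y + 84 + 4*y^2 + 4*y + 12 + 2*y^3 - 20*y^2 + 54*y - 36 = -5*a^3 + a^2*(80 - 14*y) + a*(-7*y^2 + 64*y) + 2*y^3 - 16*y^2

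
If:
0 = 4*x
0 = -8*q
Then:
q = 0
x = 0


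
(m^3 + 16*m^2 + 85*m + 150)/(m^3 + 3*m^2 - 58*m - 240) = (m + 5)/(m - 8)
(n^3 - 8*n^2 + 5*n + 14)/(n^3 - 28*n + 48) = (n^2 - 6*n - 7)/(n^2 + 2*n - 24)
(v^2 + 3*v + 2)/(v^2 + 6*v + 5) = (v + 2)/(v + 5)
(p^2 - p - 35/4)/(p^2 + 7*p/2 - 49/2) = (p + 5/2)/(p + 7)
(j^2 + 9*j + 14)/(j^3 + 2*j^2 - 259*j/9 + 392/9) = 9*(j + 2)/(9*j^2 - 45*j + 56)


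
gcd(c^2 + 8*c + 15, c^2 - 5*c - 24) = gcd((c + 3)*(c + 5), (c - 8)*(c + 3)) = c + 3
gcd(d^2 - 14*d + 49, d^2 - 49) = d - 7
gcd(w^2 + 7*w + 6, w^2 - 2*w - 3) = w + 1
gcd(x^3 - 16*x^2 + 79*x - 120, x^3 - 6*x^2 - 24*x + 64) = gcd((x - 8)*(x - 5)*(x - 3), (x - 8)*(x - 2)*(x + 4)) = x - 8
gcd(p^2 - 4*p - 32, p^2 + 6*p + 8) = p + 4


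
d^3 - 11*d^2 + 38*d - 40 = (d - 5)*(d - 4)*(d - 2)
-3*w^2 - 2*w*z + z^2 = (-3*w + z)*(w + z)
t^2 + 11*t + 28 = (t + 4)*(t + 7)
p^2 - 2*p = p*(p - 2)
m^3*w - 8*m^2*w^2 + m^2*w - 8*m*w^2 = m*(m - 8*w)*(m*w + w)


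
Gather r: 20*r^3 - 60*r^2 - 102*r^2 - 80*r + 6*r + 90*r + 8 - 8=20*r^3 - 162*r^2 + 16*r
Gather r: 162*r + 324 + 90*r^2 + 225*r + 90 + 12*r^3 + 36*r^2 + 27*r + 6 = 12*r^3 + 126*r^2 + 414*r + 420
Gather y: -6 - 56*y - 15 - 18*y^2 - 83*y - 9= -18*y^2 - 139*y - 30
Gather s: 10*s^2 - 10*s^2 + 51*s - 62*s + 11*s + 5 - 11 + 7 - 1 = 0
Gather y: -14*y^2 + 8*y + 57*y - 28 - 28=-14*y^2 + 65*y - 56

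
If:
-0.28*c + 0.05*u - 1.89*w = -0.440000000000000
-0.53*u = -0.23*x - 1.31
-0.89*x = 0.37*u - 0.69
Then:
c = 1.99624127668309 - 6.75*w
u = 2.38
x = -0.21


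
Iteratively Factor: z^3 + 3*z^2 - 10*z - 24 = (z + 2)*(z^2 + z - 12) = (z + 2)*(z + 4)*(z - 3)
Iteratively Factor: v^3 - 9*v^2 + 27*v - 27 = (v - 3)*(v^2 - 6*v + 9) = (v - 3)^2*(v - 3)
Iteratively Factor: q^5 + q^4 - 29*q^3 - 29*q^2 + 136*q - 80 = (q + 4)*(q^4 - 3*q^3 - 17*q^2 + 39*q - 20) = (q - 1)*(q + 4)*(q^3 - 2*q^2 - 19*q + 20) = (q - 1)^2*(q + 4)*(q^2 - q - 20) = (q - 5)*(q - 1)^2*(q + 4)*(q + 4)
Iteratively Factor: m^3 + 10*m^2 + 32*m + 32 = (m + 4)*(m^2 + 6*m + 8) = (m + 2)*(m + 4)*(m + 4)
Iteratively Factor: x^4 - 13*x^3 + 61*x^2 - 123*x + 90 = (x - 2)*(x^3 - 11*x^2 + 39*x - 45) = (x - 3)*(x - 2)*(x^2 - 8*x + 15) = (x - 5)*(x - 3)*(x - 2)*(x - 3)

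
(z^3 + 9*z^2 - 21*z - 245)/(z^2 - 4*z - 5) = (z^2 + 14*z + 49)/(z + 1)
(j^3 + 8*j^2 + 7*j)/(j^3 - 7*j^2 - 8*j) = (j + 7)/(j - 8)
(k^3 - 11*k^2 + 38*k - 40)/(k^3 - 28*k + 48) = (k - 5)/(k + 6)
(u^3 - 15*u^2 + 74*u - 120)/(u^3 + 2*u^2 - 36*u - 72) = (u^2 - 9*u + 20)/(u^2 + 8*u + 12)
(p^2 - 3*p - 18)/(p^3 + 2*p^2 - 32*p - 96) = (p + 3)/(p^2 + 8*p + 16)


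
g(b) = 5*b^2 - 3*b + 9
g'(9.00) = 87.00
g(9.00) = 387.00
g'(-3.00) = -33.00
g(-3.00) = 63.00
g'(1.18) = 8.80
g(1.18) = 12.42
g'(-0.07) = -3.70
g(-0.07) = 9.23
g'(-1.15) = -14.50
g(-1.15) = 19.06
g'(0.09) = -2.10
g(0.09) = 8.77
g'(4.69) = 43.90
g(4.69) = 104.91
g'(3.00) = 27.00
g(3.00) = 45.00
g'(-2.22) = -25.20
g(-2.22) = 40.30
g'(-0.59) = -8.90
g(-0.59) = 12.51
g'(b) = 10*b - 3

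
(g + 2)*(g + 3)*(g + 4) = g^3 + 9*g^2 + 26*g + 24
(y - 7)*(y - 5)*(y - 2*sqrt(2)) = y^3 - 12*y^2 - 2*sqrt(2)*y^2 + 24*sqrt(2)*y + 35*y - 70*sqrt(2)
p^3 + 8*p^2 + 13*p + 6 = (p + 1)^2*(p + 6)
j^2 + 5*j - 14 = (j - 2)*(j + 7)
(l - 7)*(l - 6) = l^2 - 13*l + 42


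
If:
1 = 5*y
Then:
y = 1/5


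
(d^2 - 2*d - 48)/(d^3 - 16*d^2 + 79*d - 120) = (d + 6)/(d^2 - 8*d + 15)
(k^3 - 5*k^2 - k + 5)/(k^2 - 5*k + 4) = (k^2 - 4*k - 5)/(k - 4)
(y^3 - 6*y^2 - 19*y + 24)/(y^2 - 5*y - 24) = y - 1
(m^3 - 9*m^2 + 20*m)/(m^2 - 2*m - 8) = m*(m - 5)/(m + 2)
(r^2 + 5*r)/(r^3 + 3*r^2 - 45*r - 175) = r/(r^2 - 2*r - 35)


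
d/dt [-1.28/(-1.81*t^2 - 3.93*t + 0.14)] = (-4.6336*t - 5.0304)/(1.81*t^2 + 3.93*t - 0.14)^2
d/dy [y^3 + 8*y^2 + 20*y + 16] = 3*y^2 + 16*y + 20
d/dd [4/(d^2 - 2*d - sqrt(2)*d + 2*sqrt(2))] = 4*(-2*d + sqrt(2) + 2)/(d^2 - 2*d - sqrt(2)*d + 2*sqrt(2))^2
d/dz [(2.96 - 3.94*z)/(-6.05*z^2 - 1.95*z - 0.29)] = (-23.837*z^2 + 35.816*z + 6.9146)/(36.6025*z^4 + 23.595*z^3 + 7.3115*z^2 + 1.131*z + 0.0841)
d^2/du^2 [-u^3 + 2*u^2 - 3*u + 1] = 4 - 6*u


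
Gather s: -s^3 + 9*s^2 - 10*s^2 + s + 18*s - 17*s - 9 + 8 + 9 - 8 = -s^3 - s^2 + 2*s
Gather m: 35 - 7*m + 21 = 56 - 7*m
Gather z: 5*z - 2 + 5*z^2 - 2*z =5*z^2 + 3*z - 2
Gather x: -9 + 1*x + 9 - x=0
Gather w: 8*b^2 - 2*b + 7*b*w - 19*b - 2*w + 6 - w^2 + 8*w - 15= 8*b^2 - 21*b - w^2 + w*(7*b + 6) - 9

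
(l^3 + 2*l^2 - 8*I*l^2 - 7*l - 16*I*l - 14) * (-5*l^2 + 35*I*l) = -5*l^5 - 10*l^4 + 75*I*l^4 + 315*l^3 + 150*I*l^3 + 630*l^2 - 245*I*l^2 - 490*I*l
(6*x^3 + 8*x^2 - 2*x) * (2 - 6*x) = -36*x^4 - 36*x^3 + 28*x^2 - 4*x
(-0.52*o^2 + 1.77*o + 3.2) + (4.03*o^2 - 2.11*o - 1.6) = 3.51*o^2 - 0.34*o + 1.6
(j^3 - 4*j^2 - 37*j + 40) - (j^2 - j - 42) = j^3 - 5*j^2 - 36*j + 82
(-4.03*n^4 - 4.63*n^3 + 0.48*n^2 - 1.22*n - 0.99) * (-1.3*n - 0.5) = 5.239*n^5 + 8.034*n^4 + 1.691*n^3 + 1.346*n^2 + 1.897*n + 0.495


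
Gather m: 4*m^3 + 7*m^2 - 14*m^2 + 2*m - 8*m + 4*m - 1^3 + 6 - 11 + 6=4*m^3 - 7*m^2 - 2*m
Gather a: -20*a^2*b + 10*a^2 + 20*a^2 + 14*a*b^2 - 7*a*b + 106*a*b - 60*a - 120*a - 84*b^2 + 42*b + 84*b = a^2*(30 - 20*b) + a*(14*b^2 + 99*b - 180) - 84*b^2 + 126*b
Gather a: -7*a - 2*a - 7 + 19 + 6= 18 - 9*a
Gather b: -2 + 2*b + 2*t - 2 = 2*b + 2*t - 4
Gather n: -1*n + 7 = 7 - n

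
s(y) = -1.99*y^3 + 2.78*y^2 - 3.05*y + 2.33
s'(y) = -5.97*y^2 + 5.56*y - 3.05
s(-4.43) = 243.41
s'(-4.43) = -144.84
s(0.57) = 1.13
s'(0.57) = -1.82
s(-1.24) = 14.18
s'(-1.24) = -19.12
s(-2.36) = 51.17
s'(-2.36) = -49.42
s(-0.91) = 8.91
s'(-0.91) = -13.05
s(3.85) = -81.77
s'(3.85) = -70.13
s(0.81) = 0.63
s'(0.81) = -2.46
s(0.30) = 1.61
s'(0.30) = -1.92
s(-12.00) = 3877.97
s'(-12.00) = -929.45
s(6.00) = -345.73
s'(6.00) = -184.61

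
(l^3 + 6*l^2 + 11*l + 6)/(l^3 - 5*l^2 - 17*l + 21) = (l^2 + 3*l + 2)/(l^2 - 8*l + 7)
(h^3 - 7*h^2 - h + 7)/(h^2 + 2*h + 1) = (h^2 - 8*h + 7)/(h + 1)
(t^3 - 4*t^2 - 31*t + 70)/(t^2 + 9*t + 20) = (t^2 - 9*t + 14)/(t + 4)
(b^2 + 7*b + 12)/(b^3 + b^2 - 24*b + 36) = (b^2 + 7*b + 12)/(b^3 + b^2 - 24*b + 36)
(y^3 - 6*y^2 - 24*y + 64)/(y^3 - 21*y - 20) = (y^2 - 10*y + 16)/(y^2 - 4*y - 5)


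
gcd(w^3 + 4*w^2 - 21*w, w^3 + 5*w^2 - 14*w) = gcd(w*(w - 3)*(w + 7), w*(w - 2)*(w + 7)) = w^2 + 7*w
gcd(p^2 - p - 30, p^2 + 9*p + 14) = 1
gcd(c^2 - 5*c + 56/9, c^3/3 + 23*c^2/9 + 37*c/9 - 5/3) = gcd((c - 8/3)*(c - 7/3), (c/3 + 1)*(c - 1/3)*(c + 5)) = 1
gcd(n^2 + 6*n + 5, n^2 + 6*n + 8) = 1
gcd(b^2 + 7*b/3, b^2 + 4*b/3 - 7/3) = b + 7/3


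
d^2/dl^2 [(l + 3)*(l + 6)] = 2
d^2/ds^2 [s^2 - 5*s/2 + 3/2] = 2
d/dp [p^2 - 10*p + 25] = 2*p - 10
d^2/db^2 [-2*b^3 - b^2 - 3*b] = -12*b - 2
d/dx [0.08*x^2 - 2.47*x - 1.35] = 0.16*x - 2.47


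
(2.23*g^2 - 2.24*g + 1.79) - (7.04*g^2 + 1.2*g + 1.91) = -4.81*g^2 - 3.44*g - 0.12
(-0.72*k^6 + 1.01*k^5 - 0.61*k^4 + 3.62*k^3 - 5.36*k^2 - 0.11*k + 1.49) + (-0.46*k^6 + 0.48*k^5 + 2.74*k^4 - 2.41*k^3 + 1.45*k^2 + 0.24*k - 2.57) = -1.18*k^6 + 1.49*k^5 + 2.13*k^4 + 1.21*k^3 - 3.91*k^2 + 0.13*k - 1.08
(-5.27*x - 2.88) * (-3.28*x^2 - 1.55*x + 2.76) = 17.2856*x^3 + 17.6149*x^2 - 10.0812*x - 7.9488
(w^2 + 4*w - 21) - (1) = w^2 + 4*w - 22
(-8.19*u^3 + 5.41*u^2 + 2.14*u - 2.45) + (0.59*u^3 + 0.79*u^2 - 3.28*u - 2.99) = -7.6*u^3 + 6.2*u^2 - 1.14*u - 5.44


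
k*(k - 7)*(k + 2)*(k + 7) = k^4 + 2*k^3 - 49*k^2 - 98*k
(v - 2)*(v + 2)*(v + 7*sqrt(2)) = v^3 + 7*sqrt(2)*v^2 - 4*v - 28*sqrt(2)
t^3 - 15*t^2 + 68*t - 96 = (t - 8)*(t - 4)*(t - 3)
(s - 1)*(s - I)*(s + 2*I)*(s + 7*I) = s^4 - s^3 + 8*I*s^3 - 5*s^2 - 8*I*s^2 + 5*s + 14*I*s - 14*I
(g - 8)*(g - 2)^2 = g^3 - 12*g^2 + 36*g - 32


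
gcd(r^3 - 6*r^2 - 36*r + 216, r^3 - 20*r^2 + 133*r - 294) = r - 6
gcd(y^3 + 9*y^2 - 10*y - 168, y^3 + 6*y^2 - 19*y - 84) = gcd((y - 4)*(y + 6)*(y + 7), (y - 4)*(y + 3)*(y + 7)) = y^2 + 3*y - 28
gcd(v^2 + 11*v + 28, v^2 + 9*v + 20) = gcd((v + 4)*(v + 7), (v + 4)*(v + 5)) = v + 4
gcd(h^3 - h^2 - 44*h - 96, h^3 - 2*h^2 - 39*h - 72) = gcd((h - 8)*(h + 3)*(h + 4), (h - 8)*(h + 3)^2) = h^2 - 5*h - 24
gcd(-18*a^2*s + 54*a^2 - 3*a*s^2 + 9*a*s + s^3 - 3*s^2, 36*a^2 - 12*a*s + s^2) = -6*a + s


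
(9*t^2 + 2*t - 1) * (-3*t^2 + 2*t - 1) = -27*t^4 + 12*t^3 - 2*t^2 - 4*t + 1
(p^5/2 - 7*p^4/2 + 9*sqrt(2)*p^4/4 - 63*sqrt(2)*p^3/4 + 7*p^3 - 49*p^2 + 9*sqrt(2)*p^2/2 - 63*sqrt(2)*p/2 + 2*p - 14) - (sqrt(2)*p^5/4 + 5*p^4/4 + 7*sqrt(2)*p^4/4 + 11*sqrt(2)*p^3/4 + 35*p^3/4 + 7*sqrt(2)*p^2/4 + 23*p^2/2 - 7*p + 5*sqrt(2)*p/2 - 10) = -sqrt(2)*p^5/4 + p^5/2 - 19*p^4/4 + sqrt(2)*p^4/2 - 37*sqrt(2)*p^3/2 - 7*p^3/4 - 121*p^2/2 + 11*sqrt(2)*p^2/4 - 34*sqrt(2)*p + 9*p - 4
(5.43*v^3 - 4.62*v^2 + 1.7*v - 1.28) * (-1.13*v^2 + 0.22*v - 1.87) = -6.1359*v^5 + 6.4152*v^4 - 13.0915*v^3 + 10.4598*v^2 - 3.4606*v + 2.3936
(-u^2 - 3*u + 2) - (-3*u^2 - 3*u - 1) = 2*u^2 + 3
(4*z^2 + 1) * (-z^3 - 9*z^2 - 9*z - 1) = -4*z^5 - 36*z^4 - 37*z^3 - 13*z^2 - 9*z - 1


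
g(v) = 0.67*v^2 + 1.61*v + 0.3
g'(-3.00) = -2.41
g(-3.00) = 1.50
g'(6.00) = 9.65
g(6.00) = 34.08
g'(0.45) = 2.21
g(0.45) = 1.16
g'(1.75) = 3.96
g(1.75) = 5.17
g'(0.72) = 2.57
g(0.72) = 1.81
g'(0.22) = 1.90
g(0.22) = 0.69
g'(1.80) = 4.02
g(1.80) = 5.37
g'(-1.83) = -0.84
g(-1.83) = -0.40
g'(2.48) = 4.93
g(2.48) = 8.41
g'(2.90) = 5.50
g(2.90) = 10.60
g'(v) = 1.34*v + 1.61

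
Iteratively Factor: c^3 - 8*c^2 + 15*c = (c)*(c^2 - 8*c + 15) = c*(c - 3)*(c - 5)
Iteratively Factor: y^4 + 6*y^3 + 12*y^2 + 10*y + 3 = (y + 1)*(y^3 + 5*y^2 + 7*y + 3) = (y + 1)^2*(y^2 + 4*y + 3) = (y + 1)^3*(y + 3)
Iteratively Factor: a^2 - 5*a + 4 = (a - 1)*(a - 4)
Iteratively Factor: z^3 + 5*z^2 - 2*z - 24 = (z + 4)*(z^2 + z - 6) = (z - 2)*(z + 4)*(z + 3)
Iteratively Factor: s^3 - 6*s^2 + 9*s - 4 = (s - 1)*(s^2 - 5*s + 4) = (s - 1)^2*(s - 4)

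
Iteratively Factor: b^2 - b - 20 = (b + 4)*(b - 5)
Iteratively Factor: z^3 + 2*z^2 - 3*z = (z - 1)*(z^2 + 3*z) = z*(z - 1)*(z + 3)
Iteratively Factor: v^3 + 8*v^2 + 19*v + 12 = (v + 3)*(v^2 + 5*v + 4) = (v + 1)*(v + 3)*(v + 4)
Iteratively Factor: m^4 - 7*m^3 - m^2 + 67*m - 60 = (m + 3)*(m^3 - 10*m^2 + 29*m - 20) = (m - 1)*(m + 3)*(m^2 - 9*m + 20) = (m - 4)*(m - 1)*(m + 3)*(m - 5)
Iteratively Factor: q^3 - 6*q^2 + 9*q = (q - 3)*(q^2 - 3*q) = q*(q - 3)*(q - 3)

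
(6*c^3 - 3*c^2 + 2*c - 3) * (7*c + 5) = 42*c^4 + 9*c^3 - c^2 - 11*c - 15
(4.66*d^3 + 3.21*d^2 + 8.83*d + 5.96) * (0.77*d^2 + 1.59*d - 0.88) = 3.5882*d^5 + 9.8811*d^4 + 7.8022*d^3 + 15.8041*d^2 + 1.706*d - 5.2448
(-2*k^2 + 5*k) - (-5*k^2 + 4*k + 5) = 3*k^2 + k - 5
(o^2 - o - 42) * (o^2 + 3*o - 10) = o^4 + 2*o^3 - 55*o^2 - 116*o + 420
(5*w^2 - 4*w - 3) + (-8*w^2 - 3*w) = -3*w^2 - 7*w - 3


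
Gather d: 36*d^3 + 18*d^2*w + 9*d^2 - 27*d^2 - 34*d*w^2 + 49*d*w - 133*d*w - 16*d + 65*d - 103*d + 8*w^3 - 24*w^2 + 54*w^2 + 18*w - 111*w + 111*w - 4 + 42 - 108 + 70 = 36*d^3 + d^2*(18*w - 18) + d*(-34*w^2 - 84*w - 54) + 8*w^3 + 30*w^2 + 18*w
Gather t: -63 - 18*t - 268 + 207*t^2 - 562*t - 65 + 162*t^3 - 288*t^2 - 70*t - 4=162*t^3 - 81*t^2 - 650*t - 400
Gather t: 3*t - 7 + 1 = 3*t - 6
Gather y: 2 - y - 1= 1 - y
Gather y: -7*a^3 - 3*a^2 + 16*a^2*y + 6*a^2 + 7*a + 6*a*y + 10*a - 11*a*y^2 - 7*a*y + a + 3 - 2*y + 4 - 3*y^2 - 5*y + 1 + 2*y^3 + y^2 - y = -7*a^3 + 3*a^2 + 18*a + 2*y^3 + y^2*(-11*a - 2) + y*(16*a^2 - a - 8) + 8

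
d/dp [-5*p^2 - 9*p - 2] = -10*p - 9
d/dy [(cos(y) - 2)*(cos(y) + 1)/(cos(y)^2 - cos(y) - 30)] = 28*(-sin(y) + sin(2*y))/((cos(y) - 6)^2*(cos(y) + 5)^2)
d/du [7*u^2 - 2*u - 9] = 14*u - 2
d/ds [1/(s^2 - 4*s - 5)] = 2*(2 - s)/(-s^2 + 4*s + 5)^2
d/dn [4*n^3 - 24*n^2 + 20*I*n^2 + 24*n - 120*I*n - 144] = 12*n^2 + n*(-48 + 40*I) + 24 - 120*I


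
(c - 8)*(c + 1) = c^2 - 7*c - 8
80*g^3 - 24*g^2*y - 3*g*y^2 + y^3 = (-4*g + y)^2*(5*g + y)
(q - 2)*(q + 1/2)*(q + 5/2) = q^3 + q^2 - 19*q/4 - 5/2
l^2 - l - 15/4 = (l - 5/2)*(l + 3/2)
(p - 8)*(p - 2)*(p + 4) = p^3 - 6*p^2 - 24*p + 64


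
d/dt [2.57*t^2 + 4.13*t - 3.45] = 5.14*t + 4.13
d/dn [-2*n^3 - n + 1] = -6*n^2 - 1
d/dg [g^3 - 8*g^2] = g*(3*g - 16)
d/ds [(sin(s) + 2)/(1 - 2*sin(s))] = 5*cos(s)/(2*sin(s) - 1)^2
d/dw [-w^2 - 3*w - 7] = -2*w - 3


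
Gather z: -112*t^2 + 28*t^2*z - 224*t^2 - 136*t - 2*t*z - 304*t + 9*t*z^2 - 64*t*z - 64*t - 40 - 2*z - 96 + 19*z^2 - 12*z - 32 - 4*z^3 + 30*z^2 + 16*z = -336*t^2 - 504*t - 4*z^3 + z^2*(9*t + 49) + z*(28*t^2 - 66*t + 2) - 168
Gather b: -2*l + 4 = 4 - 2*l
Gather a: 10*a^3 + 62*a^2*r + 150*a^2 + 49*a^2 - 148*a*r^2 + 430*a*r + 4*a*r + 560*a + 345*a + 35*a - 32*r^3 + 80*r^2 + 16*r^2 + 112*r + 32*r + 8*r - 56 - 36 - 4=10*a^3 + a^2*(62*r + 199) + a*(-148*r^2 + 434*r + 940) - 32*r^3 + 96*r^2 + 152*r - 96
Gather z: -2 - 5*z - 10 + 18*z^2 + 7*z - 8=18*z^2 + 2*z - 20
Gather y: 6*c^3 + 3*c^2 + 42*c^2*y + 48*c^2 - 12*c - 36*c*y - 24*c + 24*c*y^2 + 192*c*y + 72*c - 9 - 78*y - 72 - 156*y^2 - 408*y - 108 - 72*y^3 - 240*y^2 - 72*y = 6*c^3 + 51*c^2 + 36*c - 72*y^3 + y^2*(24*c - 396) + y*(42*c^2 + 156*c - 558) - 189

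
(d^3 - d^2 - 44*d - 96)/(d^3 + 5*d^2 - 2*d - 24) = (d - 8)/(d - 2)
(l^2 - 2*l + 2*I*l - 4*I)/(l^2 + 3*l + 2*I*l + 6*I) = (l - 2)/(l + 3)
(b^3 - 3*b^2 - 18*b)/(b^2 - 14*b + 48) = b*(b + 3)/(b - 8)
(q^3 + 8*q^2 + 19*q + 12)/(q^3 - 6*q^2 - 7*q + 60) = (q^2 + 5*q + 4)/(q^2 - 9*q + 20)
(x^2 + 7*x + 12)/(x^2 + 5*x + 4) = (x + 3)/(x + 1)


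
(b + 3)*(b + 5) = b^2 + 8*b + 15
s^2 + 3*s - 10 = (s - 2)*(s + 5)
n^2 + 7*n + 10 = (n + 2)*(n + 5)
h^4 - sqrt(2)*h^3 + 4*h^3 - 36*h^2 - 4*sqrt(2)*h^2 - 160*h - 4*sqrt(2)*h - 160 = (h + 2)^2*(h - 5*sqrt(2))*(h + 4*sqrt(2))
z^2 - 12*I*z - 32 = (z - 8*I)*(z - 4*I)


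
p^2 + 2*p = p*(p + 2)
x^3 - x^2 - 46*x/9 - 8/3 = (x - 3)*(x + 2/3)*(x + 4/3)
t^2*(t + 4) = t^3 + 4*t^2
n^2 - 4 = (n - 2)*(n + 2)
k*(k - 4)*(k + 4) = k^3 - 16*k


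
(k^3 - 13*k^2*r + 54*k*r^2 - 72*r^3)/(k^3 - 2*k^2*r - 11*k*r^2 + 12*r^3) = (-k^2 + 9*k*r - 18*r^2)/(-k^2 - 2*k*r + 3*r^2)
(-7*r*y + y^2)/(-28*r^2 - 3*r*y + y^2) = y/(4*r + y)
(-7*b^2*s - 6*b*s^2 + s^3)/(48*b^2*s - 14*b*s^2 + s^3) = (-7*b^2 - 6*b*s + s^2)/(48*b^2 - 14*b*s + s^2)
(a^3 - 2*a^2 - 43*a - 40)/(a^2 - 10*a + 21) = (a^3 - 2*a^2 - 43*a - 40)/(a^2 - 10*a + 21)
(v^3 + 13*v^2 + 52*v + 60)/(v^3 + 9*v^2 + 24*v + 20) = (v + 6)/(v + 2)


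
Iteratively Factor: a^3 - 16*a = (a)*(a^2 - 16) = a*(a - 4)*(a + 4)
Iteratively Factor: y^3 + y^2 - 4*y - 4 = (y + 1)*(y^2 - 4) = (y - 2)*(y + 1)*(y + 2)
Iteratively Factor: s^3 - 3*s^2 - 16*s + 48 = (s - 3)*(s^2 - 16) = (s - 3)*(s + 4)*(s - 4)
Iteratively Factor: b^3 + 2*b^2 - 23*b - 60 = (b + 3)*(b^2 - b - 20) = (b + 3)*(b + 4)*(b - 5)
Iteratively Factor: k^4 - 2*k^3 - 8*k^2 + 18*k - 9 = (k - 1)*(k^3 - k^2 - 9*k + 9) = (k - 1)^2*(k^2 - 9) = (k - 3)*(k - 1)^2*(k + 3)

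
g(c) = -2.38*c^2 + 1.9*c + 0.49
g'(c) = 1.9 - 4.76*c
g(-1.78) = -10.43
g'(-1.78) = 10.37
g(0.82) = 0.45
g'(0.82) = -2.00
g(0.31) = 0.85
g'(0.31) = 0.42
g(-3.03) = -27.12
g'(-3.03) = 16.32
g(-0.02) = 0.45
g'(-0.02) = 2.00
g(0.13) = 0.70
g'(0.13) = 1.28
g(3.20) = -17.80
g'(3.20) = -13.33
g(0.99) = 0.04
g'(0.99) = -2.81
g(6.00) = -73.79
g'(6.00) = -26.66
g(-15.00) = -563.51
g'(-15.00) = 73.30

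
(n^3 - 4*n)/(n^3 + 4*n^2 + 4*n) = (n - 2)/(n + 2)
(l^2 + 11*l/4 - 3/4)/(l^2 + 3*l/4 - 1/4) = (l + 3)/(l + 1)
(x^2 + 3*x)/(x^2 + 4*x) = (x + 3)/(x + 4)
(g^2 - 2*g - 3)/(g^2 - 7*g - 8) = (g - 3)/(g - 8)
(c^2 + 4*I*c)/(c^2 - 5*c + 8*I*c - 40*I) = c*(c + 4*I)/(c^2 + c*(-5 + 8*I) - 40*I)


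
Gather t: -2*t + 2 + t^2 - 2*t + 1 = t^2 - 4*t + 3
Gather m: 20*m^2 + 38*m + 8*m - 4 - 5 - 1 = 20*m^2 + 46*m - 10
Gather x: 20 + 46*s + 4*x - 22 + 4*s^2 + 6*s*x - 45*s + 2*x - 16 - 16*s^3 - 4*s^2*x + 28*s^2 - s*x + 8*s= -16*s^3 + 32*s^2 + 9*s + x*(-4*s^2 + 5*s + 6) - 18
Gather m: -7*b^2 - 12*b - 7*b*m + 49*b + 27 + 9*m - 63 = -7*b^2 + 37*b + m*(9 - 7*b) - 36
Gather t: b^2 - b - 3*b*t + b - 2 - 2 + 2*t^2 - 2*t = b^2 + 2*t^2 + t*(-3*b - 2) - 4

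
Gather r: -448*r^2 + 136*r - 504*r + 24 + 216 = -448*r^2 - 368*r + 240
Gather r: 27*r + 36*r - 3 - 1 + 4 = 63*r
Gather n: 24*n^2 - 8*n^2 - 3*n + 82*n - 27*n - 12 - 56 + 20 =16*n^2 + 52*n - 48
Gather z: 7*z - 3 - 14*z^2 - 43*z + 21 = -14*z^2 - 36*z + 18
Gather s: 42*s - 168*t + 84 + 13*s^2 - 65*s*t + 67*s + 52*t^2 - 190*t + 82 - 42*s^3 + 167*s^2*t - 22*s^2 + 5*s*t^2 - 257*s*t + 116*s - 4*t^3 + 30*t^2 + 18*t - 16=-42*s^3 + s^2*(167*t - 9) + s*(5*t^2 - 322*t + 225) - 4*t^3 + 82*t^2 - 340*t + 150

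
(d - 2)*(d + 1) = d^2 - d - 2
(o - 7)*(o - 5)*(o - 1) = o^3 - 13*o^2 + 47*o - 35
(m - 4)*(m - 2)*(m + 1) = m^3 - 5*m^2 + 2*m + 8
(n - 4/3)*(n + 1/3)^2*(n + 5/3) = n^4 + n^3 - 17*n^2/9 - 13*n/9 - 20/81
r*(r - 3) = r^2 - 3*r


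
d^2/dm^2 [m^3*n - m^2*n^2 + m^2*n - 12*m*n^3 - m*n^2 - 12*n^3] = 2*n*(3*m - n + 1)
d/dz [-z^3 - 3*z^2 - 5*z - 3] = -3*z^2 - 6*z - 5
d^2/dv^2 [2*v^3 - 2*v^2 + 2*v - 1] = 12*v - 4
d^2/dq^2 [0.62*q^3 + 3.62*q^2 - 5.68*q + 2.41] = 3.72*q + 7.24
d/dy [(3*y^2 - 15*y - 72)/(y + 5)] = 3*(y^2 + 10*y - 1)/(y^2 + 10*y + 25)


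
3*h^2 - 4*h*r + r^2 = (-3*h + r)*(-h + r)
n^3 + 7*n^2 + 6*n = n*(n + 1)*(n + 6)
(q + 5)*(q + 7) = q^2 + 12*q + 35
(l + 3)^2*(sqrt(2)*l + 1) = sqrt(2)*l^3 + l^2 + 6*sqrt(2)*l^2 + 6*l + 9*sqrt(2)*l + 9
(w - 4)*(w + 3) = w^2 - w - 12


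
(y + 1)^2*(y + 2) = y^3 + 4*y^2 + 5*y + 2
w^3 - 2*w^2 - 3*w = w*(w - 3)*(w + 1)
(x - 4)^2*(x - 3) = x^3 - 11*x^2 + 40*x - 48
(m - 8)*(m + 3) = m^2 - 5*m - 24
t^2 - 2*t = t*(t - 2)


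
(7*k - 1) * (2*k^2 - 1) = 14*k^3 - 2*k^2 - 7*k + 1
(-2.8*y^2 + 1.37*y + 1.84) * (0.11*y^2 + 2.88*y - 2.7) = -0.308*y^4 - 7.9133*y^3 + 11.708*y^2 + 1.6002*y - 4.968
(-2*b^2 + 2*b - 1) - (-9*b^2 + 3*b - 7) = 7*b^2 - b + 6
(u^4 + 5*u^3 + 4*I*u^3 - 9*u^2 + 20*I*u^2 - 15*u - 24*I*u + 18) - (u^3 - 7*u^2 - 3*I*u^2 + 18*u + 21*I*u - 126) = u^4 + 4*u^3 + 4*I*u^3 - 2*u^2 + 23*I*u^2 - 33*u - 45*I*u + 144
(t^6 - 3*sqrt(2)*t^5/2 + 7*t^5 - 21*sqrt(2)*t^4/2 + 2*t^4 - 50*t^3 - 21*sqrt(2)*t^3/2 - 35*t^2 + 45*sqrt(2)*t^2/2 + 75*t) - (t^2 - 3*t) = t^6 - 3*sqrt(2)*t^5/2 + 7*t^5 - 21*sqrt(2)*t^4/2 + 2*t^4 - 50*t^3 - 21*sqrt(2)*t^3/2 - 36*t^2 + 45*sqrt(2)*t^2/2 + 78*t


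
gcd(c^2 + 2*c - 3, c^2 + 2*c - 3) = c^2 + 2*c - 3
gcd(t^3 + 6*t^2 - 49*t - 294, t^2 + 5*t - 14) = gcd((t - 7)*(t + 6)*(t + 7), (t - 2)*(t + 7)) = t + 7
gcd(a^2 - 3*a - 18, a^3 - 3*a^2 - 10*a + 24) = a + 3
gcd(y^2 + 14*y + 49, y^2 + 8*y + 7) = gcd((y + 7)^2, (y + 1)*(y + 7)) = y + 7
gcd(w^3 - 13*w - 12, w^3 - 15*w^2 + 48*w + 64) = w + 1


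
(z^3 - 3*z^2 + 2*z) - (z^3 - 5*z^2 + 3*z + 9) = 2*z^2 - z - 9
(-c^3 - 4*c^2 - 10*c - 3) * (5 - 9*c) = 9*c^4 + 31*c^3 + 70*c^2 - 23*c - 15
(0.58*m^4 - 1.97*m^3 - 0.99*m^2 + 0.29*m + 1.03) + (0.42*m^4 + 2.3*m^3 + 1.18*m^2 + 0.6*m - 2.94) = 1.0*m^4 + 0.33*m^3 + 0.19*m^2 + 0.89*m - 1.91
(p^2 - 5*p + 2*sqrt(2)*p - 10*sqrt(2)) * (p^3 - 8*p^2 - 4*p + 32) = p^5 - 13*p^4 + 2*sqrt(2)*p^4 - 26*sqrt(2)*p^3 + 36*p^3 + 52*p^2 + 72*sqrt(2)*p^2 - 160*p + 104*sqrt(2)*p - 320*sqrt(2)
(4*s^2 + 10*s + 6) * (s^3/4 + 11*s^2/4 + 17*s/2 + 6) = s^5 + 27*s^4/2 + 63*s^3 + 251*s^2/2 + 111*s + 36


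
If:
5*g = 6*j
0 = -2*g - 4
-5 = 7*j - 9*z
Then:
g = -2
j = -5/3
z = -20/27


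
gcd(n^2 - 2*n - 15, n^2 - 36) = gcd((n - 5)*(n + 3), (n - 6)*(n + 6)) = 1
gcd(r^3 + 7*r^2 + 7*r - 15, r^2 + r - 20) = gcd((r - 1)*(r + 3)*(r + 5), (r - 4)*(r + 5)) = r + 5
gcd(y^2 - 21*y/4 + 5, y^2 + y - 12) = 1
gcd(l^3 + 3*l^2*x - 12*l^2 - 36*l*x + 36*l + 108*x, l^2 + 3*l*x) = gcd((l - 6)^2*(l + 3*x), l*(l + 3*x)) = l + 3*x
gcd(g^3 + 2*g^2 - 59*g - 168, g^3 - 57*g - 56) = g^2 - g - 56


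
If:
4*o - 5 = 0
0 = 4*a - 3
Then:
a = 3/4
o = 5/4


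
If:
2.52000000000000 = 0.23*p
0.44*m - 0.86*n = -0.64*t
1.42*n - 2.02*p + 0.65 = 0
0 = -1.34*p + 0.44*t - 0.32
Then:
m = -20.02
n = 15.13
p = 10.96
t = 34.09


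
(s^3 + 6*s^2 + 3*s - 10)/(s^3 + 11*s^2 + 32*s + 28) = (s^2 + 4*s - 5)/(s^2 + 9*s + 14)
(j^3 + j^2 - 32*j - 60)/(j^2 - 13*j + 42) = (j^2 + 7*j + 10)/(j - 7)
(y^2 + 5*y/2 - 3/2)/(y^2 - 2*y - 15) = (y - 1/2)/(y - 5)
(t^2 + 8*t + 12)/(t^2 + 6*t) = (t + 2)/t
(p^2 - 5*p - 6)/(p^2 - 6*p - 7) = (p - 6)/(p - 7)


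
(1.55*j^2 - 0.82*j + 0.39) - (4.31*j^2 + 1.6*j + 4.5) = -2.76*j^2 - 2.42*j - 4.11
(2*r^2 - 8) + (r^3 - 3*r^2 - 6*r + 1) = r^3 - r^2 - 6*r - 7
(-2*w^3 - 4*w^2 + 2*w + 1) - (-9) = -2*w^3 - 4*w^2 + 2*w + 10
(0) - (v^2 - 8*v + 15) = -v^2 + 8*v - 15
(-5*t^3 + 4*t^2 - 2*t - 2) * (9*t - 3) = -45*t^4 + 51*t^3 - 30*t^2 - 12*t + 6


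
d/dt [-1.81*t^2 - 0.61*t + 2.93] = -3.62*t - 0.61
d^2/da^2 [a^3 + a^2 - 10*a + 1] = 6*a + 2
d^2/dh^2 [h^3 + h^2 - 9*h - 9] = 6*h + 2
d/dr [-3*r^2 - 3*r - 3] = -6*r - 3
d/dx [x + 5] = 1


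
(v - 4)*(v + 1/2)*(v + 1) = v^3 - 5*v^2/2 - 11*v/2 - 2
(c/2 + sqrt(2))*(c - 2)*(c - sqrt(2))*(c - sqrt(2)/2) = c^4/2 - c^3 + sqrt(2)*c^3/4 - 5*c^2/2 - sqrt(2)*c^2/2 + sqrt(2)*c + 5*c - 2*sqrt(2)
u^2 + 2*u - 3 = (u - 1)*(u + 3)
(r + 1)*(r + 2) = r^2 + 3*r + 2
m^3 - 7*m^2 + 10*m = m*(m - 5)*(m - 2)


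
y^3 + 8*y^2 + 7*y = y*(y + 1)*(y + 7)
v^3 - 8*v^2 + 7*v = v*(v - 7)*(v - 1)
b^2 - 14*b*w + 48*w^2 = (b - 8*w)*(b - 6*w)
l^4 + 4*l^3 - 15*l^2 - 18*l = l*(l - 3)*(l + 1)*(l + 6)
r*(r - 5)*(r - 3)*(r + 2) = r^4 - 6*r^3 - r^2 + 30*r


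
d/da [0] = 0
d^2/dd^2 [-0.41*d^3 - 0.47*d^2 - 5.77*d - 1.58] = -2.46*d - 0.94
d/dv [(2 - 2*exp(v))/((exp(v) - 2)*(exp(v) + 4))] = 2*(exp(2*v) - 2*exp(v) + 6)*exp(v)/(exp(4*v) + 4*exp(3*v) - 12*exp(2*v) - 32*exp(v) + 64)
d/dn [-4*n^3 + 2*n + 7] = 2 - 12*n^2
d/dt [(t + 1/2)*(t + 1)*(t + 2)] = 3*t^2 + 7*t + 7/2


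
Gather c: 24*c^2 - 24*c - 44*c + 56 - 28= 24*c^2 - 68*c + 28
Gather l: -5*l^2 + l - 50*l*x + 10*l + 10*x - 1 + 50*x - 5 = -5*l^2 + l*(11 - 50*x) + 60*x - 6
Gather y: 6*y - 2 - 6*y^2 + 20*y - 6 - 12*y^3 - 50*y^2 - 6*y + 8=-12*y^3 - 56*y^2 + 20*y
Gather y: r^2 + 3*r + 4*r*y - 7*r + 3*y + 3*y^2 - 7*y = r^2 - 4*r + 3*y^2 + y*(4*r - 4)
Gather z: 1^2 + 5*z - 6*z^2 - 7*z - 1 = -6*z^2 - 2*z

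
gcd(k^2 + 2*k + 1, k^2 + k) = k + 1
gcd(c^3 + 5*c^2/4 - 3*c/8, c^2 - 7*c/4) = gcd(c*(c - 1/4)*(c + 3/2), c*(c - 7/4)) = c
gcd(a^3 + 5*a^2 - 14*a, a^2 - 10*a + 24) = 1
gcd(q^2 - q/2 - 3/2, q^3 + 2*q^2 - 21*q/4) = q - 3/2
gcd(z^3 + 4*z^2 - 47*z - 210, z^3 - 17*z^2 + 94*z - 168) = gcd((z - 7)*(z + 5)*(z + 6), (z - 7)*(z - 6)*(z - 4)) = z - 7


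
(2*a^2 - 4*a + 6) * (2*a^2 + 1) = 4*a^4 - 8*a^3 + 14*a^2 - 4*a + 6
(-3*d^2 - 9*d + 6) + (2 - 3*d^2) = -6*d^2 - 9*d + 8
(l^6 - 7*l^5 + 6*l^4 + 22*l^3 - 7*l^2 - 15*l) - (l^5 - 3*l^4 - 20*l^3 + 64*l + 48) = l^6 - 8*l^5 + 9*l^4 + 42*l^3 - 7*l^2 - 79*l - 48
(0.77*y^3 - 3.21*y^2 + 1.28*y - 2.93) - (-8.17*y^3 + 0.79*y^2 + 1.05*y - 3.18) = 8.94*y^3 - 4.0*y^2 + 0.23*y + 0.25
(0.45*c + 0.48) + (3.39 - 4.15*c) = 3.87 - 3.7*c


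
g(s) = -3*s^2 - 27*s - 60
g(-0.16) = -55.76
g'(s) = -6*s - 27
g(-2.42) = -12.23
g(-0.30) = -52.17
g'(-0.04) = -26.76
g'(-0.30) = -25.20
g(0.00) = -60.00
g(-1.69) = -22.94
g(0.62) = -77.89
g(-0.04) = -58.92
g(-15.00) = -330.00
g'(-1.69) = -16.86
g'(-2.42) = -12.48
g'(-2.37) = -12.78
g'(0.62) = -30.72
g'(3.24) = -46.44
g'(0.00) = -27.00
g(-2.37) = -12.86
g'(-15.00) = 63.00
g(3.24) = -178.97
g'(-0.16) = -26.04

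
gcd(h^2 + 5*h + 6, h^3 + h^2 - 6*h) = h + 3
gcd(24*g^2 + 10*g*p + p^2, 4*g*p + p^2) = 4*g + p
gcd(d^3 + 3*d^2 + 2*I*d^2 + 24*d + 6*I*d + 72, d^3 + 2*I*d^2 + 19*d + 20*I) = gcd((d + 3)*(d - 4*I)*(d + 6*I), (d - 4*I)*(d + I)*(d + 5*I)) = d - 4*I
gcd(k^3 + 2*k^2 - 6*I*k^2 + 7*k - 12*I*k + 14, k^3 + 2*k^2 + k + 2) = k^2 + k*(2 + I) + 2*I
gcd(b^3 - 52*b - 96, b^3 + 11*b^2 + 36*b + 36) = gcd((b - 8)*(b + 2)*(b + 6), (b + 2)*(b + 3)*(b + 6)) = b^2 + 8*b + 12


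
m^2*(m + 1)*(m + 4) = m^4 + 5*m^3 + 4*m^2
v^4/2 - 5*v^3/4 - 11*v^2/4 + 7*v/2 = v*(v/2 + 1)*(v - 7/2)*(v - 1)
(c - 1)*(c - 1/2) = c^2 - 3*c/2 + 1/2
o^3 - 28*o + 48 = (o - 4)*(o - 2)*(o + 6)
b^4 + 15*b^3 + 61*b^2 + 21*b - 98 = (b - 1)*(b + 2)*(b + 7)^2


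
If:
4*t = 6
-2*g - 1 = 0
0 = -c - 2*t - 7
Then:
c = -10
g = -1/2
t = 3/2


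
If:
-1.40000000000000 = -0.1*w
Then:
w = 14.00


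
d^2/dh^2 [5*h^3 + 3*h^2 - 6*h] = 30*h + 6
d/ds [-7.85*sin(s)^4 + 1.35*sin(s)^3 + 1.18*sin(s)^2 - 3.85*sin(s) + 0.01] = (-31.4*sin(s)^3 + 4.05*sin(s)^2 + 2.36*sin(s) - 3.85)*cos(s)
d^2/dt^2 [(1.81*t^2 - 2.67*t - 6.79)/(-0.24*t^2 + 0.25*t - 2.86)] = (-1.11022302462516e-16*t^4 + 0.0903839999999998*t^3 + 9.800928*t^2 - 13.440528*t - 34.264614)/(0.013824*t^6 - 0.0432*t^5 + 0.539208*t^4 - 1.045225*t^3 + 6.425562*t^2 - 6.1347*t + 23.393656)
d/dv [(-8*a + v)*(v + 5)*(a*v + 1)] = -a*(8*a - v)*(v + 5) - (8*a - v)*(a*v + 1) + (v + 5)*(a*v + 1)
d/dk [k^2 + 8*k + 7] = 2*k + 8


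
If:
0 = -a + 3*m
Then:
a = 3*m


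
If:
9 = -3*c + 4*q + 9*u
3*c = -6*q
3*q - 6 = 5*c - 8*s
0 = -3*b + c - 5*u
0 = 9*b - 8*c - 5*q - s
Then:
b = -1451/1677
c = -756/559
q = 378/559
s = -15/43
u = 139/559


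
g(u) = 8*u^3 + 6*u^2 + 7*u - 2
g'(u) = 24*u^2 + 12*u + 7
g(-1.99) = -55.21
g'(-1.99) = 78.16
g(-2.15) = -68.82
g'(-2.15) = 92.14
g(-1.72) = -37.00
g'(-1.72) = 57.36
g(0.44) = 2.92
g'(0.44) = 16.93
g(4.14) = 697.48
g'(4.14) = 468.03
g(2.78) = 235.71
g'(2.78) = 225.84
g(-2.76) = -143.81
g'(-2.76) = 156.70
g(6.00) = 1984.00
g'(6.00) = 943.00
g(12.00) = 14770.00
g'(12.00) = 3607.00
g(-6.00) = -1556.00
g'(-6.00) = 799.00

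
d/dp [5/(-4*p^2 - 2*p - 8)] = 5*(4*p + 1)/(2*(2*p^2 + p + 4)^2)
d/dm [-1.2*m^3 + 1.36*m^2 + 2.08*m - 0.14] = -3.6*m^2 + 2.72*m + 2.08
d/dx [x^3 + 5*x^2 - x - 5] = 3*x^2 + 10*x - 1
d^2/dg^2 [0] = 0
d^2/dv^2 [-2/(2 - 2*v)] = 2/(v - 1)^3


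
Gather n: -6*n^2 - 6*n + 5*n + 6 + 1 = -6*n^2 - n + 7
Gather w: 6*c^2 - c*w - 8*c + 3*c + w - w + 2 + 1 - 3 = 6*c^2 - c*w - 5*c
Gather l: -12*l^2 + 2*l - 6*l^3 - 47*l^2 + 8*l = -6*l^3 - 59*l^2 + 10*l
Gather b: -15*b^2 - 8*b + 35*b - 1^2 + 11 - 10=-15*b^2 + 27*b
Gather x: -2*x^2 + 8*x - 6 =-2*x^2 + 8*x - 6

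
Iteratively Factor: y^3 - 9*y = (y)*(y^2 - 9) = y*(y + 3)*(y - 3)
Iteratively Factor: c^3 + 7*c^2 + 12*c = (c + 4)*(c^2 + 3*c) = (c + 3)*(c + 4)*(c)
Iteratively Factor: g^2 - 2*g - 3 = (g + 1)*(g - 3)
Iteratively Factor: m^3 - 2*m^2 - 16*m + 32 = (m + 4)*(m^2 - 6*m + 8) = (m - 4)*(m + 4)*(m - 2)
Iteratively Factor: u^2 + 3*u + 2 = (u + 1)*(u + 2)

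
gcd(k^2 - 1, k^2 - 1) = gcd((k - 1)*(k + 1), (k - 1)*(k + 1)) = k^2 - 1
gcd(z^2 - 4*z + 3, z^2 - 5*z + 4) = z - 1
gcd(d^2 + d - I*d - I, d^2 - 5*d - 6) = d + 1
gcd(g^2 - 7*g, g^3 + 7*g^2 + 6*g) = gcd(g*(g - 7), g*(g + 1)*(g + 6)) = g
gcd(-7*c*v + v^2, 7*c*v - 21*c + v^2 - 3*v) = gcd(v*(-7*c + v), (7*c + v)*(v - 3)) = 1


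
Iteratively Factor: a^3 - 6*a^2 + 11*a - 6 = (a - 3)*(a^2 - 3*a + 2) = (a - 3)*(a - 1)*(a - 2)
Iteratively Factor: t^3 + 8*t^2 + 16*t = (t)*(t^2 + 8*t + 16) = t*(t + 4)*(t + 4)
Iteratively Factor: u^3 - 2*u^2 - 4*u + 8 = (u + 2)*(u^2 - 4*u + 4) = (u - 2)*(u + 2)*(u - 2)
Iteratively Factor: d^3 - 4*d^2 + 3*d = (d - 3)*(d^2 - d) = d*(d - 3)*(d - 1)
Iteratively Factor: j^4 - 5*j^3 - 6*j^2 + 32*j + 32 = (j + 2)*(j^3 - 7*j^2 + 8*j + 16) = (j - 4)*(j + 2)*(j^2 - 3*j - 4) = (j - 4)*(j + 1)*(j + 2)*(j - 4)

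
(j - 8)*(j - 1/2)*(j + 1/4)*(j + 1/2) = j^4 - 31*j^3/4 - 9*j^2/4 + 31*j/16 + 1/2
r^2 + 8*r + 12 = (r + 2)*(r + 6)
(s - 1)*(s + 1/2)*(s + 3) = s^3 + 5*s^2/2 - 2*s - 3/2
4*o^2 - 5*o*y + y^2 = (-4*o + y)*(-o + y)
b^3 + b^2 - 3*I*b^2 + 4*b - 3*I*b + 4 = (b + 1)*(b - 4*I)*(b + I)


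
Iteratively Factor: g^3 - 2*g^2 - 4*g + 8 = (g + 2)*(g^2 - 4*g + 4) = (g - 2)*(g + 2)*(g - 2)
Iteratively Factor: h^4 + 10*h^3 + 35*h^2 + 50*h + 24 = (h + 1)*(h^3 + 9*h^2 + 26*h + 24) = (h + 1)*(h + 4)*(h^2 + 5*h + 6) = (h + 1)*(h + 2)*(h + 4)*(h + 3)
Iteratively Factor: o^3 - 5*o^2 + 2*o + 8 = (o - 2)*(o^2 - 3*o - 4) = (o - 4)*(o - 2)*(o + 1)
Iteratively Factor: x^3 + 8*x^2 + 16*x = (x + 4)*(x^2 + 4*x) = x*(x + 4)*(x + 4)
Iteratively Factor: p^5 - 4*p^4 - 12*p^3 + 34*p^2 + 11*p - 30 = (p - 2)*(p^4 - 2*p^3 - 16*p^2 + 2*p + 15) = (p - 2)*(p - 1)*(p^3 - p^2 - 17*p - 15) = (p - 2)*(p - 1)*(p + 1)*(p^2 - 2*p - 15) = (p - 2)*(p - 1)*(p + 1)*(p + 3)*(p - 5)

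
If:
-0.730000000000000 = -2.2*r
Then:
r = 0.33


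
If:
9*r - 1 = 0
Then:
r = 1/9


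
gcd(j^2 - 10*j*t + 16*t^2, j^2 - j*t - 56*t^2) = -j + 8*t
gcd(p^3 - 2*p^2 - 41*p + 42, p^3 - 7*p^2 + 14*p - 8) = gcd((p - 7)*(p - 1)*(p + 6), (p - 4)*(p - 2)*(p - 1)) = p - 1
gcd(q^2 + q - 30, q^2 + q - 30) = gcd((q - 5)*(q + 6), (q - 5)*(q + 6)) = q^2 + q - 30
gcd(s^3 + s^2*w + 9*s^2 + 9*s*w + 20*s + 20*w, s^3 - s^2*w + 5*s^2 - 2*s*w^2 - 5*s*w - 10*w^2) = s^2 + s*w + 5*s + 5*w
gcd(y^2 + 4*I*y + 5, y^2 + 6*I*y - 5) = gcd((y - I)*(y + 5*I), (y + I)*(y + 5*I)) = y + 5*I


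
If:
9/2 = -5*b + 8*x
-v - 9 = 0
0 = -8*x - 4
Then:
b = -17/10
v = -9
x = -1/2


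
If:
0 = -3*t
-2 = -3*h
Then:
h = 2/3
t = 0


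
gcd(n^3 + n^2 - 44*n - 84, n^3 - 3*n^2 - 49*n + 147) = n - 7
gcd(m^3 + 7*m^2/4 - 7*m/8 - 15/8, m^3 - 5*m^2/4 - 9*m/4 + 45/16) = m + 3/2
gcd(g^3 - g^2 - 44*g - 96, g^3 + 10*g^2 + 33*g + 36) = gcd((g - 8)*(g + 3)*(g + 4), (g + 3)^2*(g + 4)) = g^2 + 7*g + 12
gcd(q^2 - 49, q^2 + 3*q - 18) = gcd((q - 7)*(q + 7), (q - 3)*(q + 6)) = 1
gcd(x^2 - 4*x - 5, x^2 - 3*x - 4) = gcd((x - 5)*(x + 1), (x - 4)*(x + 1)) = x + 1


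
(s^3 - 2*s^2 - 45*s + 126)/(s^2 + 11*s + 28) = (s^2 - 9*s + 18)/(s + 4)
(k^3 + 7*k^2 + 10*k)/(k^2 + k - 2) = k*(k + 5)/(k - 1)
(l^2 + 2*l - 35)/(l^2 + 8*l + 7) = (l - 5)/(l + 1)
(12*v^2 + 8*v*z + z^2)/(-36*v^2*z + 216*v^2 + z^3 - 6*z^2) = (2*v + z)/(-6*v*z + 36*v + z^2 - 6*z)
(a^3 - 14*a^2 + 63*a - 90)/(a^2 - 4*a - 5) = (a^2 - 9*a + 18)/(a + 1)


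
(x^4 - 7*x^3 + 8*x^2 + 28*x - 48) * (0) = 0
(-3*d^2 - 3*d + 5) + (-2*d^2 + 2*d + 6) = -5*d^2 - d + 11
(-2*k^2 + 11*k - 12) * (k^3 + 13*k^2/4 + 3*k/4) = -2*k^5 + 9*k^4/2 + 89*k^3/4 - 123*k^2/4 - 9*k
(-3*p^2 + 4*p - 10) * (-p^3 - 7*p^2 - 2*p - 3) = 3*p^5 + 17*p^4 - 12*p^3 + 71*p^2 + 8*p + 30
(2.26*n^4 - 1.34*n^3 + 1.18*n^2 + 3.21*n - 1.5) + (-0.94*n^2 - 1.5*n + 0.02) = 2.26*n^4 - 1.34*n^3 + 0.24*n^2 + 1.71*n - 1.48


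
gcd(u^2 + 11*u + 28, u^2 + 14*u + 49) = u + 7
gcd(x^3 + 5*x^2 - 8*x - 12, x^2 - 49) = 1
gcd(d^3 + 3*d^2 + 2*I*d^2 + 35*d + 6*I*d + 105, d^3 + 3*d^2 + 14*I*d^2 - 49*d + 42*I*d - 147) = d^2 + d*(3 + 7*I) + 21*I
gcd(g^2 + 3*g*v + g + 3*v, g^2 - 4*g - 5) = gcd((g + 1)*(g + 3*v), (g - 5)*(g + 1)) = g + 1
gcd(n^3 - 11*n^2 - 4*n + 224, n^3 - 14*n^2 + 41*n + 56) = n^2 - 15*n + 56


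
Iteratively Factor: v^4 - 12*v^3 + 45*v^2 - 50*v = (v)*(v^3 - 12*v^2 + 45*v - 50) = v*(v - 5)*(v^2 - 7*v + 10) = v*(v - 5)^2*(v - 2)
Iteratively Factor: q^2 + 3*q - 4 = (q + 4)*(q - 1)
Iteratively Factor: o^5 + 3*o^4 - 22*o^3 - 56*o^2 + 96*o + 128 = (o - 4)*(o^4 + 7*o^3 + 6*o^2 - 32*o - 32) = (o - 4)*(o - 2)*(o^3 + 9*o^2 + 24*o + 16) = (o - 4)*(o - 2)*(o + 1)*(o^2 + 8*o + 16) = (o - 4)*(o - 2)*(o + 1)*(o + 4)*(o + 4)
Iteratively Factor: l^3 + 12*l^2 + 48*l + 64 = (l + 4)*(l^2 + 8*l + 16) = (l + 4)^2*(l + 4)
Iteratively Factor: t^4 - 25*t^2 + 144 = (t + 4)*(t^3 - 4*t^2 - 9*t + 36) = (t - 4)*(t + 4)*(t^2 - 9) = (t - 4)*(t - 3)*(t + 4)*(t + 3)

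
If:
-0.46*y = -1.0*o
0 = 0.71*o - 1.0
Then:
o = 1.41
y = 3.06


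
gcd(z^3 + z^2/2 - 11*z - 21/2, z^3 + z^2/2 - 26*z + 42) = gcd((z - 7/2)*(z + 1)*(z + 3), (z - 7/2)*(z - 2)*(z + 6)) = z - 7/2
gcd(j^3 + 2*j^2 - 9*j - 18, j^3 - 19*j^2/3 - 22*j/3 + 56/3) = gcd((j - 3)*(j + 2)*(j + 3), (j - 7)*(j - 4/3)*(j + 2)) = j + 2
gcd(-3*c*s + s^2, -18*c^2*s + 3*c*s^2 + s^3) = -3*c*s + s^2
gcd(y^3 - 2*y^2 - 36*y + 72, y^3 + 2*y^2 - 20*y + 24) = y^2 + 4*y - 12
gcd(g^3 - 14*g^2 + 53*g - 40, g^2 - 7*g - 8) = g - 8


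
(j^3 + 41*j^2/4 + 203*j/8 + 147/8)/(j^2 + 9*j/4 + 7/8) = (2*j^2 + 17*j + 21)/(2*j + 1)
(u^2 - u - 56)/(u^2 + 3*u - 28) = (u - 8)/(u - 4)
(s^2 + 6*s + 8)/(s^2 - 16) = (s + 2)/(s - 4)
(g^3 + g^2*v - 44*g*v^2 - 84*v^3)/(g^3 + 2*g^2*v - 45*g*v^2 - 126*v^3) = (g + 2*v)/(g + 3*v)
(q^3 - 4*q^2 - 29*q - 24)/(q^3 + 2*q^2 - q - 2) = (q^2 - 5*q - 24)/(q^2 + q - 2)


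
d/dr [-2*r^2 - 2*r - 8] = -4*r - 2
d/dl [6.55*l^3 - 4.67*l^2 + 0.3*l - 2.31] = 19.65*l^2 - 9.34*l + 0.3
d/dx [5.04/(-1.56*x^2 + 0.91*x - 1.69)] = (15.7248*x - 4.5864)/(1.56*x^2 - 0.91*x + 1.69)^2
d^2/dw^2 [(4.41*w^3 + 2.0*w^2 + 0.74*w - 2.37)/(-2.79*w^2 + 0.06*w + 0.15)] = (1.4210854715202e-14*w^4 - 15.91299*w^3 + 105.429762*w^2 - 4.833918*w + 1.924074)/(21.717639*w^6 - 1.401138*w^5 - 3.472713*w^4 + 0.150444*w^3 + 0.186705*w^2 - 0.00405*w - 0.003375)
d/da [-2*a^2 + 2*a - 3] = 2 - 4*a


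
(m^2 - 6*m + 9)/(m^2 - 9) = (m - 3)/(m + 3)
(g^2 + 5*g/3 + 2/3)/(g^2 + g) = (g + 2/3)/g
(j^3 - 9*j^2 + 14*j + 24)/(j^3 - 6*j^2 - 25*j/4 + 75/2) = 4*(j^2 - 3*j - 4)/(4*j^2 - 25)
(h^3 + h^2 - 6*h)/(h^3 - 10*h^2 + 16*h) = (h + 3)/(h - 8)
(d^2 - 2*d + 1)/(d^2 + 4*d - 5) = (d - 1)/(d + 5)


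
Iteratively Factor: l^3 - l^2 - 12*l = (l + 3)*(l^2 - 4*l) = l*(l + 3)*(l - 4)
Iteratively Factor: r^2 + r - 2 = (r + 2)*(r - 1)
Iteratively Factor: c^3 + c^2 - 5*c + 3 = (c + 3)*(c^2 - 2*c + 1) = (c - 1)*(c + 3)*(c - 1)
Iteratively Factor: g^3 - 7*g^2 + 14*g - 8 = (g - 4)*(g^2 - 3*g + 2) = (g - 4)*(g - 1)*(g - 2)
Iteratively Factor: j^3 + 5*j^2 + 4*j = (j)*(j^2 + 5*j + 4) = j*(j + 1)*(j + 4)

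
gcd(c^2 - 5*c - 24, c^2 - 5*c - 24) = c^2 - 5*c - 24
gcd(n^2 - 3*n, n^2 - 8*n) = n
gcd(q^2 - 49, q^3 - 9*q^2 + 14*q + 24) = 1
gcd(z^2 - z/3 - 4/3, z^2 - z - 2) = z + 1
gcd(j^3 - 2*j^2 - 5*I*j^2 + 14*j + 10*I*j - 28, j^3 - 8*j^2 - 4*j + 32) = j - 2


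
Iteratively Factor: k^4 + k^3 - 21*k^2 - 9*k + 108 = (k + 4)*(k^3 - 3*k^2 - 9*k + 27) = (k - 3)*(k + 4)*(k^2 - 9) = (k - 3)^2*(k + 4)*(k + 3)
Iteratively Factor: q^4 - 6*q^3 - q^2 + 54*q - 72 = (q - 2)*(q^3 - 4*q^2 - 9*q + 36) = (q - 3)*(q - 2)*(q^2 - q - 12) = (q - 4)*(q - 3)*(q - 2)*(q + 3)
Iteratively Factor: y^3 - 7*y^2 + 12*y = (y)*(y^2 - 7*y + 12) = y*(y - 4)*(y - 3)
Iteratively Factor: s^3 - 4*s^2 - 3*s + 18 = (s + 2)*(s^2 - 6*s + 9) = (s - 3)*(s + 2)*(s - 3)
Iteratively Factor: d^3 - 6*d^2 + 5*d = (d - 1)*(d^2 - 5*d) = (d - 5)*(d - 1)*(d)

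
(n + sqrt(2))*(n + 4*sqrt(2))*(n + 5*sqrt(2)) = n^3 + 10*sqrt(2)*n^2 + 58*n + 40*sqrt(2)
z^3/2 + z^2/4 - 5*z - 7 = (z/2 + 1)*(z - 7/2)*(z + 2)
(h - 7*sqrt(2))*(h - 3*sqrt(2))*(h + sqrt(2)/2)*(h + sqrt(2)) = h^4 - 17*sqrt(2)*h^3/2 + 13*h^2 + 53*sqrt(2)*h + 42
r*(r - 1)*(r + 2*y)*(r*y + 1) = r^4*y + 2*r^3*y^2 - r^3*y + r^3 - 2*r^2*y^2 + 2*r^2*y - r^2 - 2*r*y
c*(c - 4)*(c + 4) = c^3 - 16*c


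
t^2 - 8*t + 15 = (t - 5)*(t - 3)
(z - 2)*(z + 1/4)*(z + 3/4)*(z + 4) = z^4 + 3*z^3 - 93*z^2/16 - 61*z/8 - 3/2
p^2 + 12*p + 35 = (p + 5)*(p + 7)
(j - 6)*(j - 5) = j^2 - 11*j + 30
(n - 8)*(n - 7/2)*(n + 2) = n^3 - 19*n^2/2 + 5*n + 56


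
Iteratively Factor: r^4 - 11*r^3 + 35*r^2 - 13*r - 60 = (r - 5)*(r^3 - 6*r^2 + 5*r + 12) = (r - 5)*(r + 1)*(r^2 - 7*r + 12) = (r - 5)*(r - 4)*(r + 1)*(r - 3)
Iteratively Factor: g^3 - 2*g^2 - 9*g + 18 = (g - 3)*(g^2 + g - 6) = (g - 3)*(g + 3)*(g - 2)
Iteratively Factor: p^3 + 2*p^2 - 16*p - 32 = (p + 2)*(p^2 - 16) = (p + 2)*(p + 4)*(p - 4)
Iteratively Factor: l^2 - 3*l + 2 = (l - 2)*(l - 1)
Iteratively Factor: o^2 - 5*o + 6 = (o - 3)*(o - 2)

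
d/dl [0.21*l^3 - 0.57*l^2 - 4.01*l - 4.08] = 0.63*l^2 - 1.14*l - 4.01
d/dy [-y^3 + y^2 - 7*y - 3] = -3*y^2 + 2*y - 7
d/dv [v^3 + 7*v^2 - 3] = v*(3*v + 14)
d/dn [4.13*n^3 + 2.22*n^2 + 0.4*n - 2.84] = 12.39*n^2 + 4.44*n + 0.4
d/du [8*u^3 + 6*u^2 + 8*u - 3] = 24*u^2 + 12*u + 8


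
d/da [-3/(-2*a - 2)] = -3/(2*(a + 1)^2)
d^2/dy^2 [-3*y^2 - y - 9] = -6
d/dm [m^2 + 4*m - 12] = 2*m + 4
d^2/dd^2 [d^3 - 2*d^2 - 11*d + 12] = 6*d - 4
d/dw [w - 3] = 1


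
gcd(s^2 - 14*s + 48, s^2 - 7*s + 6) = s - 6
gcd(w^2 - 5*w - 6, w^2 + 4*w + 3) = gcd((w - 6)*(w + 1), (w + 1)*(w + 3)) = w + 1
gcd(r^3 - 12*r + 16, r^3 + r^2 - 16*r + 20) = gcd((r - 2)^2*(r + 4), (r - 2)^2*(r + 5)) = r^2 - 4*r + 4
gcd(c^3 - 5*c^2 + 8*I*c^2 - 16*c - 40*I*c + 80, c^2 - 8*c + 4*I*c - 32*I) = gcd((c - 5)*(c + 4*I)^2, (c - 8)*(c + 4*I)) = c + 4*I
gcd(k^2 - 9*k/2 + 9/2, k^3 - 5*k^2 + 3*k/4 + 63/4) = k - 3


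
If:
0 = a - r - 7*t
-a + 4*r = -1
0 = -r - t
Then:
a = 3/5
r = -1/10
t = 1/10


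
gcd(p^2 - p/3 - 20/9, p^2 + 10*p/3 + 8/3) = p + 4/3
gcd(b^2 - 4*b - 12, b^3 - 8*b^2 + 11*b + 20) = 1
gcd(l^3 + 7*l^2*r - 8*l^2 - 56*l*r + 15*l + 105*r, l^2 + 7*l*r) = l + 7*r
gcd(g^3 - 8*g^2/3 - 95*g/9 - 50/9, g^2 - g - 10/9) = g + 2/3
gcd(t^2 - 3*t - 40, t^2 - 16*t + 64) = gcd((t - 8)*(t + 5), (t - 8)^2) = t - 8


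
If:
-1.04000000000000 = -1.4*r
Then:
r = 0.74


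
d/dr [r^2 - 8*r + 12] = 2*r - 8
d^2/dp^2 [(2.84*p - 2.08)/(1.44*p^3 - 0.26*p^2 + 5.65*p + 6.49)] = (35.334144*p^5 - 58.136832*p^4 - 33.36848*p^3 - 420.878976*p^2 + 163.719504*p - 348.094264)/(2.985984*p^9 - 1.617408*p^8 + 35.439552*p^7 + 27.663256*p^6 + 124.471884*p^5 + 293.232462*p^4 + 305.118097*p^3 + 588.677397*p^2 + 713.935695*p + 273.359449)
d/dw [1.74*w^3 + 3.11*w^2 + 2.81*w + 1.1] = 5.22*w^2 + 6.22*w + 2.81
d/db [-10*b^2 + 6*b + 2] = 6 - 20*b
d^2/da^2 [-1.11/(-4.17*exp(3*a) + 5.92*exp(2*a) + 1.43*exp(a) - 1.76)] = ((-41.6583*exp(2*a) + 26.2848*exp(a) + 1.5873)*(4.17*exp(3*a) - 5.92*exp(2*a) - 1.43*exp(a) + 1.76) + 1.11*(-25.02*exp(2*a) + 23.68*exp(a) + 2.86)*(-12.51*exp(2*a) + 11.84*exp(a) + 1.43)*exp(a))*exp(a)/(4.17*exp(3*a) - 5.92*exp(2*a) - 1.43*exp(a) + 1.76)^3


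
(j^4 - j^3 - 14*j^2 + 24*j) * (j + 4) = j^5 + 3*j^4 - 18*j^3 - 32*j^2 + 96*j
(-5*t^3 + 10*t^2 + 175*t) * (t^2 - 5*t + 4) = -5*t^5 + 35*t^4 + 105*t^3 - 835*t^2 + 700*t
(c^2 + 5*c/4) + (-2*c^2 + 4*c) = -c^2 + 21*c/4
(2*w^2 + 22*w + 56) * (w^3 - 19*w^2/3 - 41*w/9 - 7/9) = 2*w^5 + 28*w^4/3 - 832*w^3/9 - 4108*w^2/9 - 2450*w/9 - 392/9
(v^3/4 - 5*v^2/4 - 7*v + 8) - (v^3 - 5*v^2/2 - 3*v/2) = -3*v^3/4 + 5*v^2/4 - 11*v/2 + 8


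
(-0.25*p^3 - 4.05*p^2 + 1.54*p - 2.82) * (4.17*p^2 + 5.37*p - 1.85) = -1.0425*p^5 - 18.231*p^4 - 14.8642*p^3 + 4.0029*p^2 - 17.9924*p + 5.217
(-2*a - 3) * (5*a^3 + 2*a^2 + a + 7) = -10*a^4 - 19*a^3 - 8*a^2 - 17*a - 21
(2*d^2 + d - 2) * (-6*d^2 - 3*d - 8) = -12*d^4 - 12*d^3 - 7*d^2 - 2*d + 16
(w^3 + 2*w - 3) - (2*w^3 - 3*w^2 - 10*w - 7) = -w^3 + 3*w^2 + 12*w + 4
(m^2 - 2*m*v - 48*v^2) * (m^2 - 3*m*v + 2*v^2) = m^4 - 5*m^3*v - 40*m^2*v^2 + 140*m*v^3 - 96*v^4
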